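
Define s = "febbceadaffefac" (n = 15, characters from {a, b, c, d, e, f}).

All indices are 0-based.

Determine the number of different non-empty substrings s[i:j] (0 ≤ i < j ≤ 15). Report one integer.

110

rank→(start, suffix):
  0 → (13, 'ac')
  1 → (6, 'adaffefac')
  2 → (8, 'affefac')
  3 → (2, 'bbceadaffefac')
  4 → (3, 'bceadaffefac')
  5 → (14, 'c')
  6 → (4, 'ceadaffefac')
  7 → (7, 'daffefac')
  8 → (5, 'eadaffefac')
  9 → (1, 'ebbceadaffefac')
  10 → (11, 'efac')
  11 → (12, 'fac')
  12 → (0, 'febbceadaffefac')
  13 → (10, 'fefac')
  14 → (9, 'ffefac')

SA = [13, 6, 8, 2, 3, 14, 4, 7, 5, 1, 11, 12, 0, 10, 9]
i: (SA[i-1],SA[i]) lcp shared
  1: (13,6) 1 'a'
  2: (6,8) 1 'a'
  3: (8,2) 0 ''
  4: (2,3) 1 'b'
  5: (3,14) 0 ''
  6: (14,4) 1 'c'
  7: (4,7) 0 ''
  8: (7,5) 0 ''
  9: (5,1) 1 'e'
  10: (1,11) 1 'e'
  11: (11,12) 0 ''
  12: (12,0) 1 'f'
  13: (0,10) 2 'fe'
  14: (10,9) 1 'f'

n(n+1)/2 = 15·16/2 = 120
Σ LCP = 0 + 1 + 1 + 0 + 1 + 0 + 1 + 0 + 0 + 1 + 1 + 0 + 1 + 2 + 1 = 10
distinct = 120 − 10 = 110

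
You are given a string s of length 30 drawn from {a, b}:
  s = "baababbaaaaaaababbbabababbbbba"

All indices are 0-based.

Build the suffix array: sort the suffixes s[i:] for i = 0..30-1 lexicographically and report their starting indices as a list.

[29, 7, 8, 9, 10, 11, 1, 12, 19, 2, 13, 21, 4, 15, 23, 28, 6, 0, 18, 20, 3, 14, 22, 27, 5, 17, 26, 16, 25, 24]

rank | idx | suffix
   0 |  29 | a
   1 |   7 | aaaaaaababbbabababbbbba
   2 |   8 | aaaaaababbbabababbbbba
   3 |   9 | aaaaababbbabababbbbba
   4 |  10 | aaaababbbabababbbbba
   5 |  11 | aaababbbabababbbbba
   6 |   1 | aababbaaaaaaababbbabababbbbba
   7 |  12 | aababbbabababbbbba
   8 |  19 | abababbbbba
   9 |   2 | ababbaaaaaaababbbabababbbbba
  10 |  13 | ababbbabababbbbba
  11 |  21 | ababbbbba
  12 |   4 | abbaaaaaaababbbabababbbbba
  13 |  15 | abbbabababbbbba
  14 |  23 | abbbbba
  15 |  28 | ba
  16 |   6 | baaaaaaababbbabababbbbba
  17 |   0 | baababbaaaaaaababbbabababbbbba
  18 |  18 | babababbbbba
  19 |  20 | bababbbbba
  20 |   3 | babbaaaaaaababbbabababbbbba
  21 |  14 | babbbabababbbbba
  22 |  22 | babbbbba
  23 |  27 | bba
  24 |   5 | bbaaaaaaababbbabababbbbba
  25 |  17 | bbabababbbbba
  26 |  26 | bbba
  27 |  16 | bbbabababbbbba
  28 |  25 | bbbba
  29 |  24 | bbbbba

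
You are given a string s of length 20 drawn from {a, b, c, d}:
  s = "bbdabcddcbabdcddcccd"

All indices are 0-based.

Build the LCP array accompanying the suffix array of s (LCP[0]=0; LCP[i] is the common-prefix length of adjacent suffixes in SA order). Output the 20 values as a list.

[0, 2, 0, 1, 1, 1, 2, 0, 1, 2, 1, 2, 4, 0, 1, 1, 2, 2, 1, 3]

sorted suffixes:
  #0 SA[0]=3  'abcddcbabdcddcccd'
  #1 SA[1]=10  'abdcddcccd'
  #2 SA[2]=9  'babdcddcccd'
  #3 SA[3]=0  'bbdabcddcbabdcddcccd'
  #4 SA[4]=4  'bcddcbabdcddcccd'
  #5 SA[5]=1  'bdabcddcbabdcddcccd'
  #6 SA[6]=11  'bdcddcccd'
  #7 SA[7]=8  'cbabdcddcccd'
  #8 SA[8]=16  'cccd'
  #9 SA[9]=17  'ccd'
  #10 SA[10]=18  'cd'
  #11 SA[11]=5  'cddcbabdcddcccd'
  #12 SA[12]=13  'cddcccd'
  #13 SA[13]=19  'd'
  #14 SA[14]=2  'dabcddcbabdcddcccd'
  #15 SA[15]=7  'dcbabdcddcccd'
  #16 SA[16]=15  'dcccd'
  #17 SA[17]=12  'dcddcccd'
  #18 SA[18]=6  'ddcbabdcddcccd'
  #19 SA[19]=14  'ddcccd'

SA = [3, 10, 9, 0, 4, 1, 11, 8, 16, 17, 18, 5, 13, 19, 2, 7, 15, 12, 6, 14]
rank  pair      lcp
   1  s[3:],s[10:]  2  'ab'
   2  s[10:],s[9:]  0  ''
   3  s[9:],s[0:]  1  'b'
   4  s[0:],s[4:]  1  'b'
   5  s[4:],s[1:]  1  'b'
   6  s[1:],s[11:]  2  'bd'
   7  s[11:],s[8:]  0  ''
   8  s[8:],s[16:]  1  'c'
   9  s[16:],s[17:]  2  'cc'
  10  s[17:],s[18:]  1  'c'
  11  s[18:],s[5:]  2  'cd'
  12  s[5:],s[13:]  4  'cddc'
  13  s[13:],s[19:]  0  ''
  14  s[19:],s[2:]  1  'd'
  15  s[2:],s[7:]  1  'd'
  16  s[7:],s[15:]  2  'dc'
  17  s[15:],s[12:]  2  'dc'
  18  s[12:],s[6:]  1  'd'
  19  s[6:],s[14:]  3  'ddc'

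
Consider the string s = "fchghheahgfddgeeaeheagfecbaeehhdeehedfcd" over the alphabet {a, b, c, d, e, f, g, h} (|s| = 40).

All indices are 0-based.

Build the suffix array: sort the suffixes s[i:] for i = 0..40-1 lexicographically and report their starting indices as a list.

[26, 16, 20, 7, 25, 24, 38, 1, 39, 11, 31, 36, 12, 15, 19, 6, 23, 35, 14, 32, 27, 17, 33, 28, 37, 0, 10, 22, 13, 9, 21, 3, 30, 18, 5, 34, 8, 2, 29, 4]

rank | idx | suffix
   0 |  26 | aeehhdeehedfcd
   1 |  16 | aeheagfecbaeehhdeehedfcd
   2 |  20 | agfecbaeehhdeehedfcd
   3 |   7 | ahgfddgeeaeheagfecbaeehhdeehedfcd
   4 |  25 | baeehhdeehedfcd
   5 |  24 | cbaeehhdeehedfcd
   6 |  38 | cd
   7 |   1 | chghheahgfddgeeaeheagfecbaeehhdeehedfcd
   8 |  39 | d
   9 |  11 | ddgeeaeheagfecbaeehhdeehedfcd
  10 |  31 | deehedfcd
  11 |  36 | dfcd
  12 |  12 | dgeeaeheagfecbaeehhdeehedfcd
  13 |  15 | eaeheagfecbaeehhdeehedfcd
  14 |  19 | eagfecbaeehhdeehedfcd
  15 |   6 | eahgfddgeeaeheagfecbaeehhdeehedfcd
  16 |  23 | ecbaeehhdeehedfcd
  17 |  35 | edfcd
  18 |  14 | eeaeheagfecbaeehhdeehedfcd
  19 |  32 | eehedfcd
  20 |  27 | eehhdeehedfcd
  21 |  17 | eheagfecbaeehhdeehedfcd
  22 |  33 | ehedfcd
  23 |  28 | ehhdeehedfcd
  24 |  37 | fcd
  25 |   0 | fchghheahgfddgeeaeheagfecbaeehhdeehedfcd
  26 |  10 | fddgeeaeheagfecbaeehhdeehedfcd
  27 |  22 | fecbaeehhdeehedfcd
  28 |  13 | geeaeheagfecbaeehhdeehedfcd
  29 |   9 | gfddgeeaeheagfecbaeehhdeehedfcd
  30 |  21 | gfecbaeehhdeehedfcd
  31 |   3 | ghheahgfddgeeaeheagfecbaeehhdeehedfcd
  32 |  30 | hdeehedfcd
  33 |  18 | heagfecbaeehhdeehedfcd
  34 |   5 | heahgfddgeeaeheagfecbaeehhdeehedfcd
  35 |  34 | hedfcd
  36 |   8 | hgfddgeeaeheagfecbaeehhdeehedfcd
  37 |   2 | hghheahgfddgeeaeheagfecbaeehhdeehedfcd
  38 |  29 | hhdeehedfcd
  39 |   4 | hheahgfddgeeaeheagfecbaeehhdeehedfcd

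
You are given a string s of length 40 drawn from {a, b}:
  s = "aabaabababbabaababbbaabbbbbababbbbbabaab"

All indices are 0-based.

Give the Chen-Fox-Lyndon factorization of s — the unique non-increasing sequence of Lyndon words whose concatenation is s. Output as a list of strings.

["aabaabababbabaababbbaabbbbbababbbbbab", "aab"]

emit factor 1: 'aabaabababbabaababbbaabbbbbababbbbbab' (i=0, period=37)
emit factor 2: 'aab' (i=37, period=3)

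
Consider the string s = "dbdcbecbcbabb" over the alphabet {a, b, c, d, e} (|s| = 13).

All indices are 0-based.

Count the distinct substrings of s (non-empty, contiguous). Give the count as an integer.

81

rank | idx | suffix
   0 |  10 | abb
   1 |  12 | b
   2 |   9 | babb
   3 |  11 | bb
   4 |   7 | bcbabb
   5 |   1 | bdcbecbcbabb
   6 |   4 | becbcbabb
   7 |   8 | cbabb
   8 |   6 | cbcbabb
   9 |   3 | cbecbcbabb
  10 |   0 | dbdcbecbcbabb
  11 |   2 | dcbecbcbabb
  12 |   5 | ecbcbabb

SA = [10, 12, 9, 11, 7, 1, 4, 8, 6, 3, 0, 2, 5]
i: (SA[i-1],SA[i]) lcp shared
  1: (10,12) 0 ''
  2: (12,9) 1 'b'
  3: (9,11) 1 'b'
  4: (11,7) 1 'b'
  5: (7,1) 1 'b'
  6: (1,4) 1 'b'
  7: (4,8) 0 ''
  8: (8,6) 2 'cb'
  9: (6,3) 2 'cb'
  10: (3,0) 0 ''
  11: (0,2) 1 'd'
  12: (2,5) 0 ''

n(n+1)/2 = 13·14/2 = 91
Σ LCP = 0 + 0 + 1 + 1 + 1 + 1 + 1 + 0 + 2 + 2 + 0 + 1 + 0 = 10
distinct = 91 − 10 = 81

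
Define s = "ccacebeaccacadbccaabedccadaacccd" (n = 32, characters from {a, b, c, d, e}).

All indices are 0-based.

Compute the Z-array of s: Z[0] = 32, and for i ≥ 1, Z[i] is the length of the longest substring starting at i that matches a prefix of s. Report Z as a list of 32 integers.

[32, 1, 0, 1, 0, 0, 0, 0, 4, 1, 0, 1, 0, 0, 0, 3, 1, 0, 0, 0, 0, 0, 3, 1, 0, 0, 0, 0, 2, 2, 1, 0]

Z[0]=32
i=1: outside box; Z[1]=1 scan→box=[1,2)
i=2: outside box; Z[2]=0
i=3: outside box; Z[3]=1 scan→box=[3,4)
i=4: outside box; Z[4]=0
i=5: outside box; Z[5]=0
i=6: outside box; Z[6]=0
i=7: outside box; Z[7]=0
i=8: outside box; Z[8]=4 scan→box=[8,12)
i=9: min(r-i=3, Z[1]=1)=1; Z[9]=1
i=10: min(r-i=2, Z[2]=0)=0; Z[10]=0
i=11: min(r-i=1, Z[3]=1)=1; Z[11]=1
i=12: outside box; Z[12]=0
i=13: outside box; Z[13]=0
i=14: outside box; Z[14]=0
i=15: outside box; Z[15]=3 scan→box=[15,18)
i=16: min(r-i=2, Z[1]=1)=1; Z[16]=1
i=17: min(r-i=1, Z[2]=0)=0; Z[17]=0
i=18: outside box; Z[18]=0
i=19: outside box; Z[19]=0
i=20: outside box; Z[20]=0
i=21: outside box; Z[21]=0
i=22: outside box; Z[22]=3 scan→box=[22,25)
i=23: min(r-i=2, Z[1]=1)=1; Z[23]=1
i=24: min(r-i=1, Z[2]=0)=0; Z[24]=0
i=25: outside box; Z[25]=0
i=26: outside box; Z[26]=0
i=27: outside box; Z[27]=0
i=28: outside box; Z[28]=2 scan→box=[28,30)
i=29: min(r-i=1, Z[1]=1)=1; Z[29]=2 scan→box=[29,31)
i=30: min(r-i=1, Z[1]=1)=1; Z[30]=1
i=31: outside box; Z[31]=0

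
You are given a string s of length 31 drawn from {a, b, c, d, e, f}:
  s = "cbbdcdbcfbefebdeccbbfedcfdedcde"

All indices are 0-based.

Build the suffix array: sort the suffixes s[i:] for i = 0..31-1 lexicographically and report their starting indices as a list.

sorted suffixes:
  #0 SA[0]=1  'bbdcdbcfbefebdeccbbfedcfdedcde'
  #1 SA[1]=18  'bbfedcfdedcde'
  #2 SA[2]=6  'bcfbefebdeccbbfedcfdedcde'
  #3 SA[3]=2  'bdcdbcfbefebdeccbbfedcfdedcde'
  #4 SA[4]=13  'bdeccbbfedcfdedcde'
  #5 SA[5]=9  'befebdeccbbfedcfdedcde'
  #6 SA[6]=19  'bfedcfdedcde'
  #7 SA[7]=0  'cbbdcdbcfbefebdeccbbfedcfdedcde'
  #8 SA[8]=17  'cbbfedcfdedcde'
  #9 SA[9]=16  'ccbbfedcfdedcde'
  #10 SA[10]=4  'cdbcfbefebdeccbbfedcfdedcde'
  #11 SA[11]=28  'cde'
  #12 SA[12]=7  'cfbefebdeccbbfedcfdedcde'
  #13 SA[13]=23  'cfdedcde'
  #14 SA[14]=5  'dbcfbefebdeccbbfedcfdedcde'
  #15 SA[15]=3  'dcdbcfbefebdeccbbfedcfdedcde'
  #16 SA[16]=27  'dcde'
  #17 SA[17]=22  'dcfdedcde'
  #18 SA[18]=29  'de'
  #19 SA[19]=14  'deccbbfedcfdedcde'
  #20 SA[20]=25  'dedcde'
  #21 SA[21]=30  'e'
  #22 SA[22]=12  'ebdeccbbfedcfdedcde'
  #23 SA[23]=15  'eccbbfedcfdedcde'
  #24 SA[24]=26  'edcde'
  #25 SA[25]=21  'edcfdedcde'
  #26 SA[26]=10  'efebdeccbbfedcfdedcde'
  #27 SA[27]=8  'fbefebdeccbbfedcfdedcde'
  #28 SA[28]=24  'fdedcde'
  #29 SA[29]=11  'febdeccbbfedcfdedcde'
  #30 SA[30]=20  'fedcfdedcde'

[1, 18, 6, 2, 13, 9, 19, 0, 17, 16, 4, 28, 7, 23, 5, 3, 27, 22, 29, 14, 25, 30, 12, 15, 26, 21, 10, 8, 24, 11, 20]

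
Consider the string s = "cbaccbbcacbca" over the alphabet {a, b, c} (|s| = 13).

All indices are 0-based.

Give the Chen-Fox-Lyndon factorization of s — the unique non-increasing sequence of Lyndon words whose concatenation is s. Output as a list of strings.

["c", "b", "accbbc", "acbc", "a"]

emit factor 1: 'c' (i=0, period=1)
emit factor 2: 'b' (i=1, period=1)
emit factor 3: 'accbbc' (i=2, period=6)
emit factor 4: 'acbc' (i=8, period=4)
emit factor 5: 'a' (i=12, period=1)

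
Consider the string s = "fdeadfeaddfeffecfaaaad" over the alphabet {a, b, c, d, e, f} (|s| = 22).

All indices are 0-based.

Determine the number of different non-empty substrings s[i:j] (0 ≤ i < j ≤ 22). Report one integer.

225

rank→(start, suffix):
  0 → (17, 'aaaad')
  1 → (18, 'aaad')
  2 → (19, 'aad')
  3 → (20, 'ad')
  4 → (7, 'addfeffecfaaaad')
  5 → (3, 'adfeaddfeffecfaaaad')
  6 → (15, 'cfaaaad')
  7 → (21, 'd')
  8 → (8, 'ddfeffecfaaaad')
  9 → (1, 'deadfeaddfeffecfaaaad')
  10 → (4, 'dfeaddfeffecfaaaad')
  11 → (9, 'dfeffecfaaaad')
  12 → (6, 'eaddfeffecfaaaad')
  13 → (2, 'eadfeaddfeffecfaaaad')
  14 → (14, 'ecfaaaad')
  15 → (11, 'effecfaaaad')
  16 → (16, 'faaaad')
  17 → (0, 'fdeadfeaddfeffecfaaaad')
  18 → (5, 'feaddfeffecfaaaad')
  19 → (13, 'fecfaaaad')
  20 → (10, 'feffecfaaaad')
  21 → (12, 'ffecfaaaad')

SA = [17, 18, 19, 20, 7, 3, 15, 21, 8, 1, 4, 9, 6, 2, 14, 11, 16, 0, 5, 13, 10, 12]
rank  pair      lcp
   1  s[17:],s[18:]  3  'aaa'
   2  s[18:],s[19:]  2  'aa'
   3  s[19:],s[20:]  1  'a'
   4  s[20:],s[7:]  2  'ad'
   5  s[7:],s[3:]  2  'ad'
   6  s[3:],s[15:]  0  ''
   7  s[15:],s[21:]  0  ''
   8  s[21:],s[8:]  1  'd'
   9  s[8:],s[1:]  1  'd'
  10  s[1:],s[4:]  1  'd'
  11  s[4:],s[9:]  3  'dfe'
  12  s[9:],s[6:]  0  ''
  13  s[6:],s[2:]  3  'ead'
  14  s[2:],s[14:]  1  'e'
  15  s[14:],s[11:]  1  'e'
  16  s[11:],s[16:]  0  ''
  17  s[16:],s[0:]  1  'f'
  18  s[0:],s[5:]  1  'f'
  19  s[5:],s[13:]  2  'fe'
  20  s[13:],s[10:]  2  'fe'
  21  s[10:],s[12:]  1  'f'

n(n+1)/2 = 22·23/2 = 253
Σ LCP = 0 + 3 + 2 + 1 + 2 + 2 + 0 + 0 + 1 + 1 + 1 + 3 + 0 + 3 + 1 + 1 + 0 + 1 + 1 + 2 + 2 + 1 = 28
distinct = 253 − 28 = 225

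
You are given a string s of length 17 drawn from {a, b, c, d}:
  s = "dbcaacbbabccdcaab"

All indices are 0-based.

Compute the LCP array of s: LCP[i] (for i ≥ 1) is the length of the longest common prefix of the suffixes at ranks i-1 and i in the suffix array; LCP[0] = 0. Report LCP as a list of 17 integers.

rank | idx | suffix
   0 |  14 | aab
   1 |   3 | aacbbabccdcaab
   2 |  15 | ab
   3 |   8 | abccdcaab
   4 |   4 | acbbabccdcaab
   5 |  16 | b
   6 |   7 | babccdcaab
   7 |   6 | bbabccdcaab
   8 |   1 | bcaacbbabccdcaab
   9 |   9 | bccdcaab
  10 |  13 | caab
  11 |   2 | caacbbabccdcaab
  12 |   5 | cbbabccdcaab
  13 |  10 | ccdcaab
  14 |  11 | cdcaab
  15 |   0 | dbcaacbbabccdcaab
  16 |  12 | dcaab

SA = [14, 3, 15, 8, 4, 16, 7, 6, 1, 9, 13, 2, 5, 10, 11, 0, 12]
[i] adj suffixes → lcp
  [1] 14/3 → 2 ('aa')
  [2] 3/15 → 1 ('a')
  [3] 15/8 → 2 ('ab')
  [4] 8/4 → 1 ('a')
  [5] 4/16 → 0 ('')
  [6] 16/7 → 1 ('b')
  [7] 7/6 → 1 ('b')
  [8] 6/1 → 1 ('b')
  [9] 1/9 → 2 ('bc')
  [10] 9/13 → 0 ('')
  [11] 13/2 → 3 ('caa')
  [12] 2/5 → 1 ('c')
  [13] 5/10 → 1 ('c')
  [14] 10/11 → 1 ('c')
  [15] 11/0 → 0 ('')
  [16] 0/12 → 1 ('d')

[0, 2, 1, 2, 1, 0, 1, 1, 1, 2, 0, 3, 1, 1, 1, 0, 1]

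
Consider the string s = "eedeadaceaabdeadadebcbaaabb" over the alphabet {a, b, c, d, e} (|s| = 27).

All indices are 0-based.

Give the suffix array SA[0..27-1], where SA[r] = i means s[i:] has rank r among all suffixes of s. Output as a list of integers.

sorted suffixes:
  #0 SA[0]=22  'aaabb'
  #1 SA[1]=23  'aabb'
  #2 SA[2]=9  'aabdeadadebcbaaabb'
  #3 SA[3]=24  'abb'
  #4 SA[4]=10  'abdeadadebcbaaabb'
  #5 SA[5]=6  'aceaabdeadadebcbaaabb'
  #6 SA[6]=4  'adaceaabdeadadebcbaaabb'
  #7 SA[7]=14  'adadebcbaaabb'
  #8 SA[8]=16  'adebcbaaabb'
  #9 SA[9]=26  'b'
  #10 SA[10]=21  'baaabb'
  #11 SA[11]=25  'bb'
  #12 SA[12]=19  'bcbaaabb'
  #13 SA[13]=11  'bdeadadebcbaaabb'
  #14 SA[14]=20  'cbaaabb'
  #15 SA[15]=7  'ceaabdeadadebcbaaabb'
  #16 SA[16]=5  'daceaabdeadadebcbaaabb'
  #17 SA[17]=15  'dadebcbaaabb'
  #18 SA[18]=2  'deadaceaabdeadadebcbaaabb'
  #19 SA[19]=12  'deadadebcbaaabb'
  #20 SA[20]=17  'debcbaaabb'
  #21 SA[21]=8  'eaabdeadadebcbaaabb'
  #22 SA[22]=3  'eadaceaabdeadadebcbaaabb'
  #23 SA[23]=13  'eadadebcbaaabb'
  #24 SA[24]=18  'ebcbaaabb'
  #25 SA[25]=1  'edeadaceaabdeadadebcbaaabb'
  #26 SA[26]=0  'eedeadaceaabdeadadebcbaaabb'

[22, 23, 9, 24, 10, 6, 4, 14, 16, 26, 21, 25, 19, 11, 20, 7, 5, 15, 2, 12, 17, 8, 3, 13, 18, 1, 0]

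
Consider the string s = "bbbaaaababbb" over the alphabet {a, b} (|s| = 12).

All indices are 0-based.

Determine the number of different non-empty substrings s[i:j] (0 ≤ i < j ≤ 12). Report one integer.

59

sorted suffixes:
  #0 SA[0]=3  'aaaababbb'
  #1 SA[1]=4  'aaababbb'
  #2 SA[2]=5  'aababbb'
  #3 SA[3]=6  'ababbb'
  #4 SA[4]=8  'abbb'
  #5 SA[5]=11  'b'
  #6 SA[6]=2  'baaaababbb'
  #7 SA[7]=7  'babbb'
  #8 SA[8]=10  'bb'
  #9 SA[9]=1  'bbaaaababbb'
  #10 SA[10]=9  'bbb'
  #11 SA[11]=0  'bbbaaaababbb'

SA = [3, 4, 5, 6, 8, 11, 2, 7, 10, 1, 9, 0]
i: (SA[i-1],SA[i]) lcp shared
  1: (3,4) 3 'aaa'
  2: (4,5) 2 'aa'
  3: (5,6) 1 'a'
  4: (6,8) 2 'ab'
  5: (8,11) 0 ''
  6: (11,2) 1 'b'
  7: (2,7) 2 'ba'
  8: (7,10) 1 'b'
  9: (10,1) 2 'bb'
  10: (1,9) 2 'bb'
  11: (9,0) 3 'bbb'

n(n+1)/2 = 12·13/2 = 78
Σ LCP = 0 + 3 + 2 + 1 + 2 + 0 + 1 + 2 + 1 + 2 + 2 + 3 = 19
distinct = 78 − 19 = 59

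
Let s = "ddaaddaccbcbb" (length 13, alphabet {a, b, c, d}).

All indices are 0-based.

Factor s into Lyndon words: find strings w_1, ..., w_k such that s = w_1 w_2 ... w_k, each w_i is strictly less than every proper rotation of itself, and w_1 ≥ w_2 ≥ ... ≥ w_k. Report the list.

emit factor 1: 'd' (i=0, period=1)
emit factor 2: 'd' (i=1, period=1)
emit factor 3: 'aaddaccbcbb' (i=2, period=11)

["d", "d", "aaddaccbcbb"]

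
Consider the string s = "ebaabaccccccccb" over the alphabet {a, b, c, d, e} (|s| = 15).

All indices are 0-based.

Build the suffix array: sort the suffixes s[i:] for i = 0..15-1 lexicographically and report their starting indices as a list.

[2, 3, 5, 14, 1, 4, 13, 12, 11, 10, 9, 8, 7, 6, 0]

rank | idx | suffix
   0 |   2 | aabaccccccccb
   1 |   3 | abaccccccccb
   2 |   5 | accccccccb
   3 |  14 | b
   4 |   1 | baabaccccccccb
   5 |   4 | baccccccccb
   6 |  13 | cb
   7 |  12 | ccb
   8 |  11 | cccb
   9 |  10 | ccccb
  10 |   9 | cccccb
  11 |   8 | ccccccb
  12 |   7 | cccccccb
  13 |   6 | ccccccccb
  14 |   0 | ebaabaccccccccb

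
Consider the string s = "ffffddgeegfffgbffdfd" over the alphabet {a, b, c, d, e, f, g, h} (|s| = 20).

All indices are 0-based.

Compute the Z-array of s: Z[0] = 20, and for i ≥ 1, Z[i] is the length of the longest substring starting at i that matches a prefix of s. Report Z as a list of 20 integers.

Z[0]=20
i=1: i≥r, start 0; Z[1]=3 scan→box=[1,4)
i=2: min(r-i=2, Z[1]=3)=2; Z[2]=2
i=3: min(r-i=1, Z[2]=2)=1; Z[3]=1
i=4: i≥r, start 0; Z[4]=0
i=5: i≥r, start 0; Z[5]=0
i=6: i≥r, start 0; Z[6]=0
i=7: i≥r, start 0; Z[7]=0
i=8: i≥r, start 0; Z[8]=0
i=9: i≥r, start 0; Z[9]=0
i=10: i≥r, start 0; Z[10]=3 scan→box=[10,13)
i=11: min(r-i=2, Z[1]=3)=2; Z[11]=2
i=12: min(r-i=1, Z[2]=2)=1; Z[12]=1
i=13: i≥r, start 0; Z[13]=0
i=14: i≥r, start 0; Z[14]=0
i=15: i≥r, start 0; Z[15]=2 scan→box=[15,17)
i=16: min(r-i=1, Z[1]=3)=1; Z[16]=1
i=17: i≥r, start 0; Z[17]=0
i=18: i≥r, start 0; Z[18]=1 scan→box=[18,19)
i=19: i≥r, start 0; Z[19]=0

[20, 3, 2, 1, 0, 0, 0, 0, 0, 0, 3, 2, 1, 0, 0, 2, 1, 0, 1, 0]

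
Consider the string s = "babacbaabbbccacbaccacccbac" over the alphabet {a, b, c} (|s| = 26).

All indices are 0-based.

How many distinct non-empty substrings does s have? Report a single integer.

301

rank | idx | suffix
   0 |   6 | aabbbccacbaccacccbac
   1 |   1 | abacbaabbbccacbaccacccbac
   2 |   7 | abbbccacbaccacccbac
   3 |  24 | ac
   4 |   3 | acbaabbbccacbaccacccbac
   5 |  13 | acbaccacccbac
   6 |  16 | accacccbac
   7 |  19 | acccbac
   8 |   5 | baabbbccacbaccacccbac
   9 |   0 | babacbaabbbccacbaccacccbac
  10 |  23 | bac
  11 |   2 | bacbaabbbccacbaccacccbac
  12 |  15 | baccacccbac
  13 |   8 | bbbccacbaccacccbac
  14 |   9 | bbccacbaccacccbac
  15 |  10 | bccacbaccacccbac
  16 |  25 | c
  17 |  12 | cacbaccacccbac
  18 |  18 | cacccbac
  19 |   4 | cbaabbbccacbaccacccbac
  20 |  22 | cbac
  21 |  14 | cbaccacccbac
  22 |  11 | ccacbaccacccbac
  23 |  17 | ccacccbac
  24 |  21 | ccbac
  25 |  20 | cccbac

SA = [6, 1, 7, 24, 3, 13, 16, 19, 5, 0, 23, 2, 15, 8, 9, 10, 25, 12, 18, 4, 22, 14, 11, 17, 21, 20]
i: (SA[i-1],SA[i]) lcp shared
  1: (6,1) 1 'a'
  2: (1,7) 2 'ab'
  3: (7,24) 1 'a'
  4: (24,3) 2 'ac'
  5: (3,13) 4 'acba'
  6: (13,16) 2 'ac'
  7: (16,19) 3 'acc'
  8: (19,5) 0 ''
  9: (5,0) 2 'ba'
  10: (0,23) 2 'ba'
  11: (23,2) 3 'bac'
  12: (2,15) 3 'bac'
  13: (15,8) 1 'b'
  14: (8,9) 2 'bb'
  15: (9,10) 1 'b'
  16: (10,25) 0 ''
  17: (25,12) 1 'c'
  18: (12,18) 3 'cac'
  19: (18,4) 1 'c'
  20: (4,22) 3 'cba'
  21: (22,14) 4 'cbac'
  22: (14,11) 1 'c'
  23: (11,17) 4 'ccac'
  24: (17,21) 2 'cc'
  25: (21,20) 2 'cc'

n(n+1)/2 = 26·27/2 = 351
Σ LCP = 0 + 1 + 2 + 1 + 2 + 4 + 2 + 3 + 0 + 2 + 2 + 3 + 3 + 1 + 2 + 1 + 0 + 1 + 3 + 1 + 3 + 4 + 1 + 4 + 2 + 2 = 50
distinct = 351 − 50 = 301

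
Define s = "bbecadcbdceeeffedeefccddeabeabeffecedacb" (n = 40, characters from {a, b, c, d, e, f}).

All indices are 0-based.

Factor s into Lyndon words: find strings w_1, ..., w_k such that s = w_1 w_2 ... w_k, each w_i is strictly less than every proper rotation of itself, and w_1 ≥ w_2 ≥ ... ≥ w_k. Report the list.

emit factor 1: 'bbec' (i=0, period=4)
emit factor 2: 'adcbdceeeffedeefccdde' (i=4, period=21)
emit factor 3: 'abeabeffecedacb' (i=25, period=15)

["bbec", "adcbdceeeffedeefccdde", "abeabeffecedacb"]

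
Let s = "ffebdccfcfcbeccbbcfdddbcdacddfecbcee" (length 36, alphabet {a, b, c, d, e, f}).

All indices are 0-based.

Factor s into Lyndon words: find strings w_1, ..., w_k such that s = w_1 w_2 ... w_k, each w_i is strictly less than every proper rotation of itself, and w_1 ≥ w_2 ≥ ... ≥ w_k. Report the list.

emit factor 1: 'f' (i=0, period=1)
emit factor 2: 'f' (i=1, period=1)
emit factor 3: 'e' (i=2, period=1)
emit factor 4: 'bdccfcfcbecc' (i=3, period=12)
emit factor 5: 'bbcfdddbcd' (i=15, period=10)
emit factor 6: 'acddfecbcee' (i=25, period=11)

["f", "f", "e", "bdccfcfcbecc", "bbcfdddbcd", "acddfecbcee"]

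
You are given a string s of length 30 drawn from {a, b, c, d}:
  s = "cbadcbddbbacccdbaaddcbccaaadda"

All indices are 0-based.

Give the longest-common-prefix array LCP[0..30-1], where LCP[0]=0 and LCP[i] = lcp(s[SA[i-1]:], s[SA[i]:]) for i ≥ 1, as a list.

[0, 1, 2, 4, 1, 1, 2, 3, 0, 2, 2, 1, 1, 1, 0, 1, 2, 2, 1, 2, 2, 1, 0, 1, 2, 1, 3, 1, 2, 2]

rank→(start, suffix):
  0 → (29, 'a')
  1 → (24, 'aaadda')
  2 → (25, 'aadda')
  3 → (16, 'aaddcbccaaadda')
  4 → (10, 'acccdbaaddcbccaaadda')
  5 → (2, 'adcbddbbacccdbaaddcbccaaadda')
  6 → (26, 'adda')
  7 → (17, 'addcbccaaadda')
  8 → (15, 'baaddcbccaaadda')
  9 → (9, 'bacccdbaaddcbccaaadda')
  10 → (1, 'badcbddbbacccdbaaddcbccaaadda')
  11 → (8, 'bbacccdbaaddcbccaaadda')
  12 → (21, 'bccaaadda')
  13 → (5, 'bddbbacccdbaaddcbccaaadda')
  14 → (23, 'caaadda')
  15 → (0, 'cbadcbddbbacccdbaaddcbccaaadda')
  16 → (20, 'cbccaaadda')
  17 → (4, 'cbddbbacccdbaaddcbccaaadda')
  18 → (22, 'ccaaadda')
  19 → (11, 'cccdbaaddcbccaaadda')
  20 → (12, 'ccdbaaddcbccaaadda')
  21 → (13, 'cdbaaddcbccaaadda')
  22 → (28, 'da')
  23 → (14, 'dbaaddcbccaaadda')
  24 → (7, 'dbbacccdbaaddcbccaaadda')
  25 → (19, 'dcbccaaadda')
  26 → (3, 'dcbddbbacccdbaaddcbccaaadda')
  27 → (27, 'dda')
  28 → (6, 'ddbbacccdbaaddcbccaaadda')
  29 → (18, 'ddcbccaaadda')

SA = [29, 24, 25, 16, 10, 2, 26, 17, 15, 9, 1, 8, 21, 5, 23, 0, 20, 4, 22, 11, 12, 13, 28, 14, 7, 19, 3, 27, 6, 18]
[i] adj suffixes → lcp
  [1] 29/24 → 1 ('a')
  [2] 24/25 → 2 ('aa')
  [3] 25/16 → 4 ('aadd')
  [4] 16/10 → 1 ('a')
  [5] 10/2 → 1 ('a')
  [6] 2/26 → 2 ('ad')
  [7] 26/17 → 3 ('add')
  [8] 17/15 → 0 ('')
  [9] 15/9 → 2 ('ba')
  [10] 9/1 → 2 ('ba')
  [11] 1/8 → 1 ('b')
  [12] 8/21 → 1 ('b')
  [13] 21/5 → 1 ('b')
  [14] 5/23 → 0 ('')
  [15] 23/0 → 1 ('c')
  [16] 0/20 → 2 ('cb')
  [17] 20/4 → 2 ('cb')
  [18] 4/22 → 1 ('c')
  [19] 22/11 → 2 ('cc')
  [20] 11/12 → 2 ('cc')
  [21] 12/13 → 1 ('c')
  [22] 13/28 → 0 ('')
  [23] 28/14 → 1 ('d')
  [24] 14/7 → 2 ('db')
  [25] 7/19 → 1 ('d')
  [26] 19/3 → 3 ('dcb')
  [27] 3/27 → 1 ('d')
  [28] 27/6 → 2 ('dd')
  [29] 6/18 → 2 ('dd')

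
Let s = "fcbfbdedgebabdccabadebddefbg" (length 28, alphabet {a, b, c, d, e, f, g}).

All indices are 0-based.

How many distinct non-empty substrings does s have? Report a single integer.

377

rank | idx | suffix
   0 |  16 | abadebddefbg
   1 |  11 | abdccabadebddefbg
   2 |  18 | adebddefbg
   3 |  10 | babdccabadebddefbg
   4 |  17 | badebddefbg
   5 |  12 | bdccabadebddefbg
   6 |  21 | bddefbg
   7 |   4 | bdedgebabdccabadebddefbg
   8 |   2 | bfbdedgebabdccabadebddefbg
   9 |  26 | bg
  10 |  15 | cabadebddefbg
  11 |   1 | cbfbdedgebabdccabadebddefbg
  12 |  14 | ccabadebddefbg
  13 |  13 | dccabadebddefbg
  14 |  22 | ddefbg
  15 |  19 | debddefbg
  16 |   5 | dedgebabdccabadebddefbg
  17 |  23 | defbg
  18 |   7 | dgebabdccabadebddefbg
  19 |   9 | ebabdccabadebddefbg
  20 |  20 | ebddefbg
  21 |   6 | edgebabdccabadebddefbg
  22 |  24 | efbg
  23 |   3 | fbdedgebabdccabadebddefbg
  24 |  25 | fbg
  25 |   0 | fcbfbdedgebabdccabadebddefbg
  26 |  27 | g
  27 |   8 | gebabdccabadebddefbg

SA = [16, 11, 18, 10, 17, 12, 21, 4, 2, 26, 15, 1, 14, 13, 22, 19, 5, 23, 7, 9, 20, 6, 24, 3, 25, 0, 27, 8]
rank  pair      lcp
   1  s[16:],s[11:]  2  'ab'
   2  s[11:],s[18:]  1  'a'
   3  s[18:],s[10:]  0  ''
   4  s[10:],s[17:]  2  'ba'
   5  s[17:],s[12:]  1  'b'
   6  s[12:],s[21:]  2  'bd'
   7  s[21:],s[4:]  2  'bd'
   8  s[4:],s[2:]  1  'b'
   9  s[2:],s[26:]  1  'b'
  10  s[26:],s[15:]  0  ''
  11  s[15:],s[1:]  1  'c'
  12  s[1:],s[14:]  1  'c'
  13  s[14:],s[13:]  0  ''
  14  s[13:],s[22:]  1  'd'
  15  s[22:],s[19:]  1  'd'
  16  s[19:],s[5:]  2  'de'
  17  s[5:],s[23:]  2  'de'
  18  s[23:],s[7:]  1  'd'
  19  s[7:],s[9:]  0  ''
  20  s[9:],s[20:]  2  'eb'
  21  s[20:],s[6:]  1  'e'
  22  s[6:],s[24:]  1  'e'
  23  s[24:],s[3:]  0  ''
  24  s[3:],s[25:]  2  'fb'
  25  s[25:],s[0:]  1  'f'
  26  s[0:],s[27:]  0  ''
  27  s[27:],s[8:]  1  'g'

n(n+1)/2 = 28·29/2 = 406
Σ LCP = 0 + 2 + 1 + 0 + 2 + 1 + 2 + 2 + 1 + 1 + 0 + 1 + 1 + 0 + 1 + 1 + 2 + 2 + 1 + 0 + 2 + 1 + 1 + 0 + 2 + 1 + 0 + 1 = 29
distinct = 406 − 29 = 377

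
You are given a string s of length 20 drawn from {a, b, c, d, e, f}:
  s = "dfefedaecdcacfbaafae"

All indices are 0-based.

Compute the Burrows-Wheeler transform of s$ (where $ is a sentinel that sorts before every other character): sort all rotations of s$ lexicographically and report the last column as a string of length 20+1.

ebcfdafdeaec$aaffaced

rank  rotation               last
    0  $dfefedaecdcacfbaafae  e
    1  aafae$dfefedaecdcacfb  b
    2  acfbaafae$dfefedaecdc  c
    3  ae$dfefedaecdcacfbaaf  f
    4  aecdcacfbaafae$dfefed  d
    5  afae$dfefedaecdcacfba  a
    6  baafae$dfefedaecdcacf  f
    7  cacfbaafae$dfefedaecd  d
    8  cdcacfbaafae$dfefedae  e
    9  cfbaafae$dfefedaecdca  a
   10  daecdcacfbaafae$dfefe  e
   11  dcacfbaafae$dfefedaec  c
   12  dfefedaecdcacfbaafae$  $
   13  e$dfefedaecdcacfbaafa  a
   14  ecdcacfbaafae$dfefeda  a
   15  edaecdcacfbaafae$dfef  f
   16  efedaecdcacfbaafae$df  f
   17  fae$dfefedaecdcacfbaa  a
   18  fbaafae$dfefedaecdcac  c
   19  fedaecdcacfbaafae$dfe  e
   20  fefedaecdcacfbaafae$d  d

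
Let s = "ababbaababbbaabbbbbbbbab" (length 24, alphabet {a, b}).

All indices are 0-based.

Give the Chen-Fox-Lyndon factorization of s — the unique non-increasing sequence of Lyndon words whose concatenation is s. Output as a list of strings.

emit factor 1: 'ababb' (i=0, period=5)
emit factor 2: 'aababbbaabbbbbbbbab' (i=5, period=19)

["ababb", "aababbbaabbbbbbbbab"]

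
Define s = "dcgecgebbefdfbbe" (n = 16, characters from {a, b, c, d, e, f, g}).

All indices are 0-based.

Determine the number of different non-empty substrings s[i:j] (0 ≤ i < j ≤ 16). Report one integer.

120

rank | idx | suffix
   0 |  13 | bbe
   1 |   7 | bbefdfbbe
   2 |  14 | be
   3 |   8 | befdfbbe
   4 |   4 | cgebbefdfbbe
   5 |   1 | cgecgebbefdfbbe
   6 |   0 | dcgecgebbefdfbbe
   7 |  11 | dfbbe
   8 |  15 | e
   9 |   6 | ebbefdfbbe
  10 |   3 | ecgebbefdfbbe
  11 |   9 | efdfbbe
  12 |  12 | fbbe
  13 |  10 | fdfbbe
  14 |   5 | gebbefdfbbe
  15 |   2 | gecgebbefdfbbe

SA = [13, 7, 14, 8, 4, 1, 0, 11, 15, 6, 3, 9, 12, 10, 5, 2]
rank  pair      lcp
   1  s[13:],s[7:]  3  'bbe'
   2  s[7:],s[14:]  1  'b'
   3  s[14:],s[8:]  2  'be'
   4  s[8:],s[4:]  0  ''
   5  s[4:],s[1:]  3  'cge'
   6  s[1:],s[0:]  0  ''
   7  s[0:],s[11:]  1  'd'
   8  s[11:],s[15:]  0  ''
   9  s[15:],s[6:]  1  'e'
  10  s[6:],s[3:]  1  'e'
  11  s[3:],s[9:]  1  'e'
  12  s[9:],s[12:]  0  ''
  13  s[12:],s[10:]  1  'f'
  14  s[10:],s[5:]  0  ''
  15  s[5:],s[2:]  2  'ge'

n(n+1)/2 = 16·17/2 = 136
Σ LCP = 0 + 3 + 1 + 2 + 0 + 3 + 0 + 1 + 0 + 1 + 1 + 1 + 0 + 1 + 0 + 2 = 16
distinct = 136 − 16 = 120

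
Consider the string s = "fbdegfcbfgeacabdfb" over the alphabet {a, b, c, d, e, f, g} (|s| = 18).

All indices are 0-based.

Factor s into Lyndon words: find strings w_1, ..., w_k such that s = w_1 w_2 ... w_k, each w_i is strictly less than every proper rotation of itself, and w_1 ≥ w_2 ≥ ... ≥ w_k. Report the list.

emit factor 1: 'f' (i=0, period=1)
emit factor 2: 'bdegfcbfge' (i=1, period=10)
emit factor 3: 'ac' (i=11, period=2)
emit factor 4: 'abdfb' (i=13, period=5)

["f", "bdegfcbfge", "ac", "abdfb"]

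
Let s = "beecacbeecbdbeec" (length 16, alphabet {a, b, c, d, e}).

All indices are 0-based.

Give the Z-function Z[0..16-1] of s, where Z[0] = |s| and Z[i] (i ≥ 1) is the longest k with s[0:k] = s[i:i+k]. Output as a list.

[16, 0, 0, 0, 0, 0, 4, 0, 0, 0, 1, 0, 4, 0, 0, 0]

Z[0]=16
i=1: outside box; Z[1]=0
i=2: outside box; Z[2]=0
i=3: outside box; Z[3]=0
i=4: outside box; Z[4]=0
i=5: outside box; Z[5]=0
i=6: outside box; Z[6]=4 grow→box=[6,10)
i=7: min(r-i=3, Z[1]=0)=0; Z[7]=0
i=8: min(r-i=2, Z[2]=0)=0; Z[8]=0
i=9: min(r-i=1, Z[3]=0)=0; Z[9]=0
i=10: outside box; Z[10]=1 grow→box=[10,11)
i=11: outside box; Z[11]=0
i=12: outside box; Z[12]=4 grow→box=[12,16)
i=13: min(r-i=3, Z[1]=0)=0; Z[13]=0
i=14: min(r-i=2, Z[2]=0)=0; Z[14]=0
i=15: min(r-i=1, Z[3]=0)=0; Z[15]=0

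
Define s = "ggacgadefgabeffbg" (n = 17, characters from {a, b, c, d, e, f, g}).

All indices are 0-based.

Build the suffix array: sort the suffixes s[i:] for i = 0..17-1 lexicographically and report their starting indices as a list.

[10, 2, 5, 11, 15, 3, 6, 12, 7, 14, 13, 8, 16, 9, 1, 4, 0]

rank | idx | suffix
   0 |  10 | abeffbg
   1 |   2 | acgadefgabeffbg
   2 |   5 | adefgabeffbg
   3 |  11 | beffbg
   4 |  15 | bg
   5 |   3 | cgadefgabeffbg
   6 |   6 | defgabeffbg
   7 |  12 | effbg
   8 |   7 | efgabeffbg
   9 |  14 | fbg
  10 |  13 | ffbg
  11 |   8 | fgabeffbg
  12 |  16 | g
  13 |   9 | gabeffbg
  14 |   1 | gacgadefgabeffbg
  15 |   4 | gadefgabeffbg
  16 |   0 | ggacgadefgabeffbg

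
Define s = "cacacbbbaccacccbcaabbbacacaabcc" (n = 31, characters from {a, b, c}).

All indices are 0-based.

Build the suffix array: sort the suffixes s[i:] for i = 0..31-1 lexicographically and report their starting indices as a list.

rank→(start, suffix):
  0 → (17, 'aabbbacacaabcc')
  1 → (26, 'aabcc')
  2 → (18, 'abbbacacaabcc')
  3 → (27, 'abcc')
  4 → (24, 'acaabcc')
  5 → (22, 'acacaabcc')
  6 → (1, 'acacbbbaccacccbcaabbbacacaabcc')
  7 → (3, 'acbbbaccacccbcaabbbacacaabcc')
  8 → (8, 'accacccbcaabbbacacaabcc')
  9 → (11, 'acccbcaabbbacacaabcc')
  10 → (21, 'bacacaabcc')
  11 → (7, 'baccacccbcaabbbacacaabcc')
  12 → (20, 'bbacacaabcc')
  13 → (6, 'bbaccacccbcaabbbacacaabcc')
  14 → (19, 'bbbacacaabcc')
  15 → (5, 'bbbaccacccbcaabbbacacaabcc')
  16 → (15, 'bcaabbbacacaabcc')
  17 → (28, 'bcc')
  18 → (30, 'c')
  19 → (16, 'caabbbacacaabcc')
  20 → (25, 'caabcc')
  21 → (23, 'cacaabcc')
  22 → (0, 'cacacbbbaccacccbcaabbbacacaabcc')
  23 → (2, 'cacbbbaccacccbcaabbbacacaabcc')
  24 → (10, 'cacccbcaabbbacacaabcc')
  25 → (4, 'cbbbaccacccbcaabbbacacaabcc')
  26 → (14, 'cbcaabbbacacaabcc')
  27 → (29, 'cc')
  28 → (9, 'ccacccbcaabbbacacaabcc')
  29 → (13, 'ccbcaabbbacacaabcc')
  30 → (12, 'cccbcaabbbacacaabcc')

[17, 26, 18, 27, 24, 22, 1, 3, 8, 11, 21, 7, 20, 6, 19, 5, 15, 28, 30, 16, 25, 23, 0, 2, 10, 4, 14, 29, 9, 13, 12]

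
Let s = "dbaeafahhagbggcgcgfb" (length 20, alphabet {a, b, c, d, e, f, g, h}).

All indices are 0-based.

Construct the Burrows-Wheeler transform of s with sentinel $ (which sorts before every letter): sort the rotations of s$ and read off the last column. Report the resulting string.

bbehffdggg$aagagccbha

rank  rotation               last
    0  $dbaeafahhagbggcgcgfb  b
    1  aeafahhagbggcgcgfb$db  b
    2  afahhagbggcgcgfb$dbae  e
    3  agbggcgcgfb$dbaeafahh  h
    4  ahhagbggcgcgfb$dbaeaf  f
    5  b$dbaeafahhagbggcgcgf  f
    6  baeafahhagbggcgcgfb$d  d
    7  bggcgcgfb$dbaeafahhag  g
    8  cgcgfb$dbaeafahhagbgg  g
    9  cgfb$dbaeafahhagbggcg  g
   10  dbaeafahhagbggcgcgfb$  $
   11  eafahhagbggcgcgfb$dba  a
   12  fahhagbggcgcgfb$dbaea  a
   13  fb$dbaeafahhagbggcgcg  g
   14  gbggcgcgfb$dbaeafahha  a
   15  gcgcgfb$dbaeafahhagbg  g
   16  gcgfb$dbaeafahhagbggc  c
   17  gfb$dbaeafahhagbggcgc  c
   18  ggcgcgfb$dbaeafahhagb  b
   19  hagbggcgcgfb$dbaeafah  h
   20  hhagbggcgcgfb$dbaeafa  a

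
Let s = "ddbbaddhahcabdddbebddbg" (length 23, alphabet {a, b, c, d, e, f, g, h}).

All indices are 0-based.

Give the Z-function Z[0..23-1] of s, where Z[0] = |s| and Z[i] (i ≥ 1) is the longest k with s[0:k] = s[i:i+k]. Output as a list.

[23, 1, 0, 0, 0, 2, 1, 0, 0, 0, 0, 0, 0, 2, 3, 1, 0, 0, 0, 3, 1, 0, 0]

Z[0]=23
i=1: outside box; Z[1]=1 grow→box=[1,2)
i=2: outside box; Z[2]=0
i=3: outside box; Z[3]=0
i=4: outside box; Z[4]=0
i=5: outside box; Z[5]=2 grow→box=[5,7)
i=6: min(r-i=1, Z[1]=1)=1; Z[6]=1
i=7: outside box; Z[7]=0
i=8: outside box; Z[8]=0
i=9: outside box; Z[9]=0
i=10: outside box; Z[10]=0
i=11: outside box; Z[11]=0
i=12: outside box; Z[12]=0
i=13: outside box; Z[13]=2 grow→box=[13,15)
i=14: min(r-i=1, Z[1]=1)=1; Z[14]=3 grow→box=[14,17)
i=15: min(r-i=2, Z[1]=1)=1; Z[15]=1
i=16: min(r-i=1, Z[2]=0)=0; Z[16]=0
i=17: outside box; Z[17]=0
i=18: outside box; Z[18]=0
i=19: outside box; Z[19]=3 grow→box=[19,22)
i=20: min(r-i=2, Z[1]=1)=1; Z[20]=1
i=21: min(r-i=1, Z[2]=0)=0; Z[21]=0
i=22: outside box; Z[22]=0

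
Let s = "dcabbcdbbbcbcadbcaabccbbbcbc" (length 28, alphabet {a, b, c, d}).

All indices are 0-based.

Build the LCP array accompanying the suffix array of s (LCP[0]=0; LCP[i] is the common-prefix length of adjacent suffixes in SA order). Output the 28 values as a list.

[0, 1, 2, 1, 0, 6, 2, 5, 3, 1, 2, 3, 2, 4, 2, 2, 0, 1, 2, 2, 1, 2, 3, 1, 1, 0, 2, 1]

sorted suffixes:
  #0 SA[0]=17  'aabccbbbcbc'
  #1 SA[1]=2  'abbcdbbbcbcadbcaabccbbbcbc'
  #2 SA[2]=18  'abccbbbcbc'
  #3 SA[3]=13  'adbcaabccbbbcbc'
  #4 SA[4]=22  'bbbcbc'
  #5 SA[5]=7  'bbbcbcadbcaabccbbbcbc'
  #6 SA[6]=23  'bbcbc'
  #7 SA[7]=8  'bbcbcadbcaabccbbbcbc'
  #8 SA[8]=3  'bbcdbbbcbcadbcaabccbbbcbc'
  #9 SA[9]=26  'bc'
  #10 SA[10]=15  'bcaabccbbbcbc'
  #11 SA[11]=11  'bcadbcaabccbbbcbc'
  #12 SA[12]=24  'bcbc'
  #13 SA[13]=9  'bcbcadbcaabccbbbcbc'
  #14 SA[14]=19  'bccbbbcbc'
  #15 SA[15]=4  'bcdbbbcbcadbcaabccbbbcbc'
  #16 SA[16]=27  'c'
  #17 SA[17]=16  'caabccbbbcbc'
  #18 SA[18]=1  'cabbcdbbbcbcadbcaabccbbbcbc'
  #19 SA[19]=12  'cadbcaabccbbbcbc'
  #20 SA[20]=21  'cbbbcbc'
  #21 SA[21]=25  'cbc'
  #22 SA[22]=10  'cbcadbcaabccbbbcbc'
  #23 SA[23]=20  'ccbbbcbc'
  #24 SA[24]=5  'cdbbbcbcadbcaabccbbbcbc'
  #25 SA[25]=6  'dbbbcbcadbcaabccbbbcbc'
  #26 SA[26]=14  'dbcaabccbbbcbc'
  #27 SA[27]=0  'dcabbcdbbbcbcadbcaabccbbbcbc'

SA = [17, 2, 18, 13, 22, 7, 23, 8, 3, 26, 15, 11, 24, 9, 19, 4, 27, 16, 1, 12, 21, 25, 10, 20, 5, 6, 14, 0]
[i] adj suffixes → lcp
  [1] 17/2 → 1 ('a')
  [2] 2/18 → 2 ('ab')
  [3] 18/13 → 1 ('a')
  [4] 13/22 → 0 ('')
  [5] 22/7 → 6 ('bbbcbc')
  [6] 7/23 → 2 ('bb')
  [7] 23/8 → 5 ('bbcbc')
  [8] 8/3 → 3 ('bbc')
  [9] 3/26 → 1 ('b')
  [10] 26/15 → 2 ('bc')
  [11] 15/11 → 3 ('bca')
  [12] 11/24 → 2 ('bc')
  [13] 24/9 → 4 ('bcbc')
  [14] 9/19 → 2 ('bc')
  [15] 19/4 → 2 ('bc')
  [16] 4/27 → 0 ('')
  [17] 27/16 → 1 ('c')
  [18] 16/1 → 2 ('ca')
  [19] 1/12 → 2 ('ca')
  [20] 12/21 → 1 ('c')
  [21] 21/25 → 2 ('cb')
  [22] 25/10 → 3 ('cbc')
  [23] 10/20 → 1 ('c')
  [24] 20/5 → 1 ('c')
  [25] 5/6 → 0 ('')
  [26] 6/14 → 2 ('db')
  [27] 14/0 → 1 ('d')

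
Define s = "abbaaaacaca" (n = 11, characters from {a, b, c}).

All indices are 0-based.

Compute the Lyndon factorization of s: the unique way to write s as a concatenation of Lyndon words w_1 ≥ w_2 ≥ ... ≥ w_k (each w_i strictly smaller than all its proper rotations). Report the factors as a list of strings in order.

emit factor 1: 'abb' (i=0, period=3)
emit factor 2: 'aaaacac' (i=3, period=7)
emit factor 3: 'a' (i=10, period=1)

["abb", "aaaacac", "a"]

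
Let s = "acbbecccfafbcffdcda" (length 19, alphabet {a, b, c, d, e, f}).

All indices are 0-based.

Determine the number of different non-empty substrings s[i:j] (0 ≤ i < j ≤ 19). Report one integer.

rank | idx | suffix
   0 |  18 | a
   1 |   0 | acbbecccfafbcffdcda
   2 |   9 | afbcffdcda
   3 |   2 | bbecccfafbcffdcda
   4 |  11 | bcffdcda
   5 |   3 | becccfafbcffdcda
   6 |   1 | cbbecccfafbcffdcda
   7 |   5 | cccfafbcffdcda
   8 |   6 | ccfafbcffdcda
   9 |  16 | cda
  10 |   7 | cfafbcffdcda
  11 |  12 | cffdcda
  12 |  17 | da
  13 |  15 | dcda
  14 |   4 | ecccfafbcffdcda
  15 |   8 | fafbcffdcda
  16 |  10 | fbcffdcda
  17 |  14 | fdcda
  18 |  13 | ffdcda

SA = [18, 0, 9, 2, 11, 3, 1, 5, 6, 16, 7, 12, 17, 15, 4, 8, 10, 14, 13]
i: (SA[i-1],SA[i]) lcp shared
  1: (18,0) 1 'a'
  2: (0,9) 1 'a'
  3: (9,2) 0 ''
  4: (2,11) 1 'b'
  5: (11,3) 1 'b'
  6: (3,1) 0 ''
  7: (1,5) 1 'c'
  8: (5,6) 2 'cc'
  9: (6,16) 1 'c'
  10: (16,7) 1 'c'
  11: (7,12) 2 'cf'
  12: (12,17) 0 ''
  13: (17,15) 1 'd'
  14: (15,4) 0 ''
  15: (4,8) 0 ''
  16: (8,10) 1 'f'
  17: (10,14) 1 'f'
  18: (14,13) 1 'f'

n(n+1)/2 = 19·20/2 = 190
Σ LCP = 0 + 1 + 1 + 0 + 1 + 1 + 0 + 1 + 2 + 1 + 1 + 2 + 0 + 1 + 0 + 0 + 1 + 1 + 1 = 15
distinct = 190 − 15 = 175

175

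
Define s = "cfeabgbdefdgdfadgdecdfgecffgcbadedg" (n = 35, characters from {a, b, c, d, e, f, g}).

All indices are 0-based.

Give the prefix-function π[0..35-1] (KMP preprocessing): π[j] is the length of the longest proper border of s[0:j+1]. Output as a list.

π[0] = 0
j=1 s[j]='f': π[1]=0 (border '')
j=2 s[j]='e': π[2]=0 (border '')
j=3 s[j]='a': π[3]=0 (border '')
j=4 s[j]='b': π[4]=0 (border '')
j=5 s[j]='g': π[5]=0 (border '')
j=6 s[j]='b': π[6]=0 (border '')
j=7 s[j]='d': π[7]=0 (border '')
j=8 s[j]='e': π[8]=0 (border '')
j=9 s[j]='f': π[9]=0 (border '')
j=10 s[j]='d': π[10]=0 (border '')
j=11 s[j]='g': π[11]=0 (border '')
j=12 s[j]='d': π[12]=0 (border '')
j=13 s[j]='f': π[13]=0 (border '')
j=14 s[j]='a': π[14]=0 (border '')
j=15 s[j]='d': π[15]=0 (border '')
j=16 s[j]='g': π[16]=0 (border '')
j=17 s[j]='d': π[17]=0 (border '')
j=18 s[j]='e': π[18]=0 (border '')
j=19 s[j]='c': π[19]=1 (border 'c')
j=20 s[j]='d': k: 1→0; π[20]=0 (border '')
j=21 s[j]='f': π[21]=0 (border '')
j=22 s[j]='g': π[22]=0 (border '')
j=23 s[j]='e': π[23]=0 (border '')
j=24 s[j]='c': π[24]=1 (border 'c')
j=25 s[j]='f': π[25]=2 (border 'cf')
j=26 s[j]='f': k: 2→0; π[26]=0 (border '')
j=27 s[j]='g': π[27]=0 (border '')
j=28 s[j]='c': π[28]=1 (border 'c')
j=29 s[j]='b': k: 1→0; π[29]=0 (border '')
j=30 s[j]='a': π[30]=0 (border '')
j=31 s[j]='d': π[31]=0 (border '')
j=32 s[j]='e': π[32]=0 (border '')
j=33 s[j]='d': π[33]=0 (border '')
j=34 s[j]='g': π[34]=0 (border '')

[0, 0, 0, 0, 0, 0, 0, 0, 0, 0, 0, 0, 0, 0, 0, 0, 0, 0, 0, 1, 0, 0, 0, 0, 1, 2, 0, 0, 1, 0, 0, 0, 0, 0, 0]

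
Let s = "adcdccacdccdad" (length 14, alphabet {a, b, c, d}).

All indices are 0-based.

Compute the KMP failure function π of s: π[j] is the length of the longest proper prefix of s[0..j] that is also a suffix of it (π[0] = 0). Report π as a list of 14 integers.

[0, 0, 0, 0, 0, 0, 1, 0, 0, 0, 0, 0, 1, 2]

π[0] = 0
j=1 s[j]='d': π[1]=0 (border '')
j=2 s[j]='c': π[2]=0 (border '')
j=3 s[j]='d': π[3]=0 (border '')
j=4 s[j]='c': π[4]=0 (border '')
j=5 s[j]='c': π[5]=0 (border '')
j=6 s[j]='a': π[6]=1 (border 'a')
j=7 s[j]='c': k: 1→0; π[7]=0 (border '')
j=8 s[j]='d': π[8]=0 (border '')
j=9 s[j]='c': π[9]=0 (border '')
j=10 s[j]='c': π[10]=0 (border '')
j=11 s[j]='d': π[11]=0 (border '')
j=12 s[j]='a': π[12]=1 (border 'a')
j=13 s[j]='d': π[13]=2 (border 'ad')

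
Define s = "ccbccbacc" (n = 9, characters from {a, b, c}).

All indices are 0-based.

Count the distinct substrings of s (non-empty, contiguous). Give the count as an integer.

35

sorted suffixes:
  #0 SA[0]=6  'acc'
  #1 SA[1]=5  'bacc'
  #2 SA[2]=2  'bccbacc'
  #3 SA[3]=8  'c'
  #4 SA[4]=4  'cbacc'
  #5 SA[5]=1  'cbccbacc'
  #6 SA[6]=7  'cc'
  #7 SA[7]=3  'ccbacc'
  #8 SA[8]=0  'ccbccbacc'

SA = [6, 5, 2, 8, 4, 1, 7, 3, 0]
rank  pair      lcp
   1  s[6:],s[5:]  0  ''
   2  s[5:],s[2:]  1  'b'
   3  s[2:],s[8:]  0  ''
   4  s[8:],s[4:]  1  'c'
   5  s[4:],s[1:]  2  'cb'
   6  s[1:],s[7:]  1  'c'
   7  s[7:],s[3:]  2  'cc'
   8  s[3:],s[0:]  3  'ccb'

n(n+1)/2 = 9·10/2 = 45
Σ LCP = 0 + 0 + 1 + 0 + 1 + 2 + 1 + 2 + 3 = 10
distinct = 45 − 10 = 35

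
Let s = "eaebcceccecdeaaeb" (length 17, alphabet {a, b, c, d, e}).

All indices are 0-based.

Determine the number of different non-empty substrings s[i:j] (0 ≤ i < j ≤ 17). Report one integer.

rank | idx | suffix
   0 |  13 | aaeb
   1 |  14 | aeb
   2 |   1 | aebcceccecdeaaeb
   3 |  16 | b
   4 |   3 | bcceccecdeaaeb
   5 |   4 | cceccecdeaaeb
   6 |   7 | ccecdeaaeb
   7 |  10 | cdeaaeb
   8 |   5 | ceccecdeaaeb
   9 |   8 | cecdeaaeb
  10 |  11 | deaaeb
  11 |  12 | eaaeb
  12 |   0 | eaebcceccecdeaaeb
  13 |  15 | eb
  14 |   2 | ebcceccecdeaaeb
  15 |   6 | eccecdeaaeb
  16 |   9 | ecdeaaeb

SA = [13, 14, 1, 16, 3, 4, 7, 10, 5, 8, 11, 12, 0, 15, 2, 6, 9]
rank  pair      lcp
   1  s[13:],s[14:]  1  'a'
   2  s[14:],s[1:]  3  'aeb'
   3  s[1:],s[16:]  0  ''
   4  s[16:],s[3:]  1  'b'
   5  s[3:],s[4:]  0  ''
   6  s[4:],s[7:]  4  'ccec'
   7  s[7:],s[10:]  1  'c'
   8  s[10:],s[5:]  1  'c'
   9  s[5:],s[8:]  3  'cec'
  10  s[8:],s[11:]  0  ''
  11  s[11:],s[12:]  0  ''
  12  s[12:],s[0:]  2  'ea'
  13  s[0:],s[15:]  1  'e'
  14  s[15:],s[2:]  2  'eb'
  15  s[2:],s[6:]  1  'e'
  16  s[6:],s[9:]  2  'ec'

n(n+1)/2 = 17·18/2 = 153
Σ LCP = 0 + 1 + 3 + 0 + 1 + 0 + 4 + 1 + 1 + 3 + 0 + 0 + 2 + 1 + 2 + 1 + 2 = 22
distinct = 153 − 22 = 131

131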